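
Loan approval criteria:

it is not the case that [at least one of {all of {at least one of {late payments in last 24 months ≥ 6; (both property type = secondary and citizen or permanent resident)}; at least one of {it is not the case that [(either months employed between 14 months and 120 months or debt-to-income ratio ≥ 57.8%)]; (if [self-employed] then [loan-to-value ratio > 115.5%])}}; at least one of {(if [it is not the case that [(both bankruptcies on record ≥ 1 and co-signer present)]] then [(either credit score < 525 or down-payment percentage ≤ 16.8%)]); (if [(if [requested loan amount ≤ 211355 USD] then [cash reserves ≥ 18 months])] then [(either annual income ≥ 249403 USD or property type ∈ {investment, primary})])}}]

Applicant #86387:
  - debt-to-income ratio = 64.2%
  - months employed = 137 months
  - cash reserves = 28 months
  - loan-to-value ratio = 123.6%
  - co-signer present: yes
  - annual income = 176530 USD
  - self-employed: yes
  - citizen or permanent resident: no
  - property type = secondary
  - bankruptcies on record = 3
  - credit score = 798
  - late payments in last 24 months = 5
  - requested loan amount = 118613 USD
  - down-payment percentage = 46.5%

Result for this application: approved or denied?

Denied

Atomic conditions:
  late payments in last 24 months ≥ 6: 5 ≥ 6 is false
  property type = secondary: secondary == secondary is true
  citizen or permanent resident: no → false
  months employed between 14 months and 120 months: 137 in [14, 120] is false
  debt-to-income ratio ≥ 57.8%: 64.2 ≥ 57.8 is true
  self-employed: yes → true
  loan-to-value ratio > 115.5%: 123.6 > 115.5 is true
  bankruptcies on record ≥ 1: 3 ≥ 1 is true
  co-signer present: yes → true
  credit score < 525: 798 < 525 is false
  down-payment percentage ≤ 16.8%: 46.5 ≤ 16.8 is false
  requested loan amount ≤ 211355 USD: 118613 ≤ 211355 is true
  cash reserves ≥ 18 months: 28 ≥ 18 is true
  annual income ≥ 249403 USD: 176530 ≥ 249403 is false
  property type ∈ {investment, primary}: secondary is not in the set → false
Combine:
[1.1.1.2] true AND false = false
[1.1.1] false OR false = false
[1.1.2.1.1] false OR true = true
[1.1.2.1] NOT true = false
[1.1.2.2] true → true = true
[1.1.2] false OR true = true
[1.1] false AND true = false
[1.2.1.1.1] true AND true = true
[1.2.1.1] NOT true = false
[1.2.1.2] false OR false = false
[1.2.1] false → false (antecedent false ⇒ implication holds) = true
[1.2.2.1] true → true = true
[1.2.2.2] false OR false = false
[1.2.2] true → false = false
[1.2] true OR false = true
[1] false OR true = true
[root] NOT true = false
Overall: false → denied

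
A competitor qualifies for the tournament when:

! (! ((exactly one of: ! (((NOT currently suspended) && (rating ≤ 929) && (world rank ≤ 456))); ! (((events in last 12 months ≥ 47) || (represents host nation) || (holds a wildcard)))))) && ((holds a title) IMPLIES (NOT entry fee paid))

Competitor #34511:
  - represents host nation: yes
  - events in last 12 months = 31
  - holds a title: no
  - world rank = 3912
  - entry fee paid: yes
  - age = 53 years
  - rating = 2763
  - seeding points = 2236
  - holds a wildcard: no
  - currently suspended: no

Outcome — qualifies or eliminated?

Qualifies

Atomic conditions:
  NOT currently suspended: no → true
  rating ≤ 929: 2763 ≤ 929 is false
  world rank ≤ 456: 3912 ≤ 456 is false
  events in last 12 months ≥ 47: 31 ≥ 47 is false
  represents host nation: yes → true
  holds a wildcard: no → false
  holds a title: no → false
  NOT entry fee paid: yes → false
Combine:
[1.1.1.1.1] true AND false AND false = false
[1.1.1.1] NOT false = true
[1.1.1.2.1] false OR true OR false = true
[1.1.1.2] NOT true = false
[1.1.1] exactly-one(true, false) = true
[1.1] NOT true = false
[1] NOT false = true
[2] false → false (antecedent false ⇒ implication holds) = true
[root] true AND true = true
Overall: true → qualifies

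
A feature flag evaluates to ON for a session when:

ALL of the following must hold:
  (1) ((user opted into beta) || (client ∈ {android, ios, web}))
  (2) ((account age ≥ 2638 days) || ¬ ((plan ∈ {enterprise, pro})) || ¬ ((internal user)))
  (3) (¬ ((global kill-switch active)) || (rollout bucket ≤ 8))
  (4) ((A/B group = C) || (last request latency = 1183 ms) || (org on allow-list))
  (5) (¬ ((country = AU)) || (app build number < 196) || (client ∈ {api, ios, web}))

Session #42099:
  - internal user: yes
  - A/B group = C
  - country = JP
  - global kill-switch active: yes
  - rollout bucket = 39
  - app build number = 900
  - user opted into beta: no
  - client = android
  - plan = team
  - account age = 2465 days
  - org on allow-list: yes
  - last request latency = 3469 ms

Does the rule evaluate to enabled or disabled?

Disabled

Atomic conditions:
  user opted into beta: no → false
  client ∈ {android, ios, web}: android is in the set → true
  account age ≥ 2638 days: 2465 ≥ 2638 is false
  plan ∈ {enterprise, pro}: team is not in the set → false
  internal user: yes → true
  global kill-switch active: yes → true
  rollout bucket ≤ 8: 39 ≤ 8 is false
  A/B group = C: C == C is true
  last request latency = 1183 ms: 3469 == 1183 is false
  org on allow-list: yes → true
  country = AU: JP == AU is false
  app build number < 196: 900 < 196 is false
  client ∈ {api, ios, web}: android is not in the set → false
Combine:
[1] false OR true = true
[2.2] NOT false = true
[2.3] NOT true = false
[2] false OR true OR false = true
[3.1] NOT true = false
[3] false OR false = false
[4] true OR false OR true = true
[5.1] NOT false = true
[5] true OR false OR false = true
[root] true AND true AND false AND true AND true = false
Overall: false → disabled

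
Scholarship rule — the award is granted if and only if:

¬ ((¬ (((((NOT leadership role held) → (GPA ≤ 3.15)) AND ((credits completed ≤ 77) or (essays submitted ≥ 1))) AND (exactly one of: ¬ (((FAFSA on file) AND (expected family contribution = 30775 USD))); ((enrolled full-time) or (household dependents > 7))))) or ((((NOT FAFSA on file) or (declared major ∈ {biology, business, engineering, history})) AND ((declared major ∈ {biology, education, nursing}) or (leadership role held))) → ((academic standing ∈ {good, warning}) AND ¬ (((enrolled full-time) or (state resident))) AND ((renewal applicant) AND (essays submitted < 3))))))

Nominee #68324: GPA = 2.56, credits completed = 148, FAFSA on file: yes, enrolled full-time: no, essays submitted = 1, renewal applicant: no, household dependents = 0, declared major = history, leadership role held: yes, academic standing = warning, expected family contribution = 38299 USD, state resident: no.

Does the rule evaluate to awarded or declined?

Atomic conditions:
  NOT leadership role held: yes → false
  GPA ≤ 3.15: 2.56 ≤ 3.15 is true
  credits completed ≤ 77: 148 ≤ 77 is false
  essays submitted ≥ 1: 1 ≥ 1 is true
  FAFSA on file: yes → true
  expected family contribution = 30775 USD: 38299 == 30775 is false
  enrolled full-time: no → false
  household dependents > 7: 0 > 7 is false
  NOT FAFSA on file: yes → false
  declared major ∈ {biology, business, engineering, history}: history is in the set → true
  declared major ∈ {biology, education, nursing}: history is not in the set → false
  leadership role held: yes → true
  academic standing ∈ {good, warning}: warning is in the set → true
  state resident: no → false
  renewal applicant: no → false
  essays submitted < 3: 1 < 3 is true
Combine:
[1.1.1.1.1] false → true (antecedent false ⇒ implication holds) = true
[1.1.1.1.2] false OR true = true
[1.1.1.1] true AND true = true
[1.1.1.2.1.1] true AND false = false
[1.1.1.2.1] NOT false = true
[1.1.1.2.2] false OR false = false
[1.1.1.2] exactly-one(true, false) = true
[1.1.1] true AND true = true
[1.1] NOT true = false
[1.2.1.1] false OR true = true
[1.2.1.2] false OR true = true
[1.2.1] true AND true = true
[1.2.2.2.1] false OR false = false
[1.2.2.2] NOT false = true
[1.2.2.3] false AND true = false
[1.2.2] true AND true AND false = false
[1.2] true → false = false
[1] false OR false = false
[root] NOT false = true
Overall: true → awarded

Awarded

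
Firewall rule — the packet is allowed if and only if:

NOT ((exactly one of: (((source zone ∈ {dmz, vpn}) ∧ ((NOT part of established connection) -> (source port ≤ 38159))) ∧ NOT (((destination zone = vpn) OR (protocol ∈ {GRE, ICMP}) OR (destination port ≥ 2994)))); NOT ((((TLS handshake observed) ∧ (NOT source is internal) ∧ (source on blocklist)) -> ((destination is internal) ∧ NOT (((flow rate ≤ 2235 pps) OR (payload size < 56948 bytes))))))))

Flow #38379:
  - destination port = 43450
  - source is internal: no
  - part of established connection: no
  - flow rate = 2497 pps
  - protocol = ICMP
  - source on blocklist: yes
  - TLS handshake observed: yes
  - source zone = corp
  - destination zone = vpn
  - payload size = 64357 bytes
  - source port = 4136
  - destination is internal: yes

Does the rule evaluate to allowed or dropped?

Allowed

Atomic conditions:
  source zone ∈ {dmz, vpn}: corp is not in the set → false
  NOT part of established connection: no → true
  source port ≤ 38159: 4136 ≤ 38159 is true
  destination zone = vpn: vpn == vpn is true
  protocol ∈ {GRE, ICMP}: ICMP is in the set → true
  destination port ≥ 2994: 43450 ≥ 2994 is true
  TLS handshake observed: yes → true
  NOT source is internal: no → true
  source on blocklist: yes → true
  destination is internal: yes → true
  flow rate ≤ 2235 pps: 2497 ≤ 2235 is false
  payload size < 56948 bytes: 64357 < 56948 is false
Combine:
[1.1.1.2] true → true = true
[1.1.1] false AND true = false
[1.1.2.1] true OR true OR true = true
[1.1.2] NOT true = false
[1.1] false AND false = false
[1.2.1.1] true AND true AND true = true
[1.2.1.2.2.1] false OR false = false
[1.2.1.2.2] NOT false = true
[1.2.1.2] true AND true = true
[1.2.1] true → true = true
[1.2] NOT true = false
[1] exactly-one(false, false) = false
[root] NOT false = true
Overall: true → allowed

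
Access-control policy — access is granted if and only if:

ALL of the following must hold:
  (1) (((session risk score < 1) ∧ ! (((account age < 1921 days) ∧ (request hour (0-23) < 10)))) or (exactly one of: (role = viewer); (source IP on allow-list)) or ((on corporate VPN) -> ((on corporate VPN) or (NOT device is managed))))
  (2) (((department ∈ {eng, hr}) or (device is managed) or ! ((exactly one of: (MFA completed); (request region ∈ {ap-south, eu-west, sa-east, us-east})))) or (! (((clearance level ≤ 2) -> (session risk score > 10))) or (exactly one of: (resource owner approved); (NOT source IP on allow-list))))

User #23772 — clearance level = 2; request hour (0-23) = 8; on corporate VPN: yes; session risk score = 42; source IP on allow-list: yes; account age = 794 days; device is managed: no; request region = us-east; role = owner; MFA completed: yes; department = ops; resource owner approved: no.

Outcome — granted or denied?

Granted

Atomic conditions:
  session risk score < 1: 42 < 1 is false
  account age < 1921 days: 794 < 1921 is true
  request hour (0-23) < 10: 8 < 10 is true
  role = viewer: owner == viewer is false
  source IP on allow-list: yes → true
  on corporate VPN: yes → true
  NOT device is managed: no → true
  department ∈ {eng, hr}: ops is not in the set → false
  device is managed: no → false
  MFA completed: yes → true
  request region ∈ {ap-south, eu-west, sa-east, us-east}: us-east is in the set → true
  clearance level ≤ 2: 2 ≤ 2 is true
  session risk score > 10: 42 > 10 is true
  resource owner approved: no → false
  NOT source IP on allow-list: yes → false
Combine:
[1.1.2.1] true AND true = true
[1.1.2] NOT true = false
[1.1] false AND false = false
[1.2] exactly-one(false, true) = true
[1.3.2] true OR true = true
[1.3] true → true = true
[1] false OR true OR true = true
[2.1.3.1] exactly-one(true, true) = false
[2.1.3] NOT false = true
[2.1] false OR false OR true = true
[2.2.1.1] true → true = true
[2.2.1] NOT true = false
[2.2.2] exactly-one(false, false) = false
[2.2] false OR false = false
[2] true OR false = true
[root] true AND true = true
Overall: true → granted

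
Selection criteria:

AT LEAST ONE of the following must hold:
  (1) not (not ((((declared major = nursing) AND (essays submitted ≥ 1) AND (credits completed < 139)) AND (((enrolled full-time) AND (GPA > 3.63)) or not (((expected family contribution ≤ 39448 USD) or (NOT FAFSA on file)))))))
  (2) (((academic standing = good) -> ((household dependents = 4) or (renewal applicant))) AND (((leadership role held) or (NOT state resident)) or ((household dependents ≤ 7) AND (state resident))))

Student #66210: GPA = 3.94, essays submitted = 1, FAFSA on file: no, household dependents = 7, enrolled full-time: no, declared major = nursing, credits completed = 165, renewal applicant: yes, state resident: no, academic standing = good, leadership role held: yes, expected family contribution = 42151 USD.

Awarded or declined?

Atomic conditions:
  declared major = nursing: nursing == nursing is true
  essays submitted ≥ 1: 1 ≥ 1 is true
  credits completed < 139: 165 < 139 is false
  enrolled full-time: no → false
  GPA > 3.63: 3.94 > 3.63 is true
  expected family contribution ≤ 39448 USD: 42151 ≤ 39448 is false
  NOT FAFSA on file: no → true
  academic standing = good: good == good is true
  household dependents = 4: 7 == 4 is false
  renewal applicant: yes → true
  leadership role held: yes → true
  NOT state resident: no → true
  household dependents ≤ 7: 7 ≤ 7 is true
  state resident: no → false
Combine:
[1.1.1.1] true AND true AND false = false
[1.1.1.2.1] false AND true = false
[1.1.1.2.2.1] false OR true = true
[1.1.1.2.2] NOT true = false
[1.1.1.2] false OR false = false
[1.1.1] false AND false = false
[1.1] NOT false = true
[1] NOT true = false
[2.1.2] false OR true = true
[2.1] true → true = true
[2.2.1] true OR true = true
[2.2.2] true AND false = false
[2.2] true OR false = true
[2] true AND true = true
[root] false OR true = true
Overall: true → awarded

Awarded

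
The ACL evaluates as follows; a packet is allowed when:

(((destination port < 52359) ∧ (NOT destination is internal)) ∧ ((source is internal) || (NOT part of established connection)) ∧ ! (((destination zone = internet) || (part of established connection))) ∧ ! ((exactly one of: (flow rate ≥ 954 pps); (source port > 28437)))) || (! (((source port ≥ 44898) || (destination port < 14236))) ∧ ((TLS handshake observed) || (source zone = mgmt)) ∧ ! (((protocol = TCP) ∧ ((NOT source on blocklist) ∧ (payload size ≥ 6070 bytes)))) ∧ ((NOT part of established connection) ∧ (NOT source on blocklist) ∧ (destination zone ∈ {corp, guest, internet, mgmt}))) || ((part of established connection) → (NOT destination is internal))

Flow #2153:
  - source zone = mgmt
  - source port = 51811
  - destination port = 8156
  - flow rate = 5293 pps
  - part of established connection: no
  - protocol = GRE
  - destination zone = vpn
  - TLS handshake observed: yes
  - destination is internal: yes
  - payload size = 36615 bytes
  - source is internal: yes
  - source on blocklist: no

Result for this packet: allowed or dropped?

Atomic conditions:
  destination port < 52359: 8156 < 52359 is true
  NOT destination is internal: yes → false
  source is internal: yes → true
  NOT part of established connection: no → true
  destination zone = internet: vpn == internet is false
  part of established connection: no → false
  flow rate ≥ 954 pps: 5293 ≥ 954 is true
  source port > 28437: 51811 > 28437 is true
  source port ≥ 44898: 51811 ≥ 44898 is true
  destination port < 14236: 8156 < 14236 is true
  TLS handshake observed: yes → true
  source zone = mgmt: mgmt == mgmt is true
  protocol = TCP: GRE == TCP is false
  NOT source on blocklist: no → true
  payload size ≥ 6070 bytes: 36615 ≥ 6070 is true
  destination zone ∈ {corp, guest, internet, mgmt}: vpn is not in the set → false
Combine:
[1.1] true AND false = false
[1.2] true OR true = true
[1.3.1] false OR false = false
[1.3] NOT false = true
[1.4.1] exactly-one(true, true) = false
[1.4] NOT false = true
[1] false AND true AND true AND true = false
[2.1.1] true OR true = true
[2.1] NOT true = false
[2.2] true OR true = true
[2.3.1.2] true AND true = true
[2.3.1] false AND true = false
[2.3] NOT false = true
[2.4] true AND true AND false = false
[2] false AND true AND true AND false = false
[3] false → false (antecedent false ⇒ implication holds) = true
[root] false OR false OR true = true
Overall: true → allowed

Allowed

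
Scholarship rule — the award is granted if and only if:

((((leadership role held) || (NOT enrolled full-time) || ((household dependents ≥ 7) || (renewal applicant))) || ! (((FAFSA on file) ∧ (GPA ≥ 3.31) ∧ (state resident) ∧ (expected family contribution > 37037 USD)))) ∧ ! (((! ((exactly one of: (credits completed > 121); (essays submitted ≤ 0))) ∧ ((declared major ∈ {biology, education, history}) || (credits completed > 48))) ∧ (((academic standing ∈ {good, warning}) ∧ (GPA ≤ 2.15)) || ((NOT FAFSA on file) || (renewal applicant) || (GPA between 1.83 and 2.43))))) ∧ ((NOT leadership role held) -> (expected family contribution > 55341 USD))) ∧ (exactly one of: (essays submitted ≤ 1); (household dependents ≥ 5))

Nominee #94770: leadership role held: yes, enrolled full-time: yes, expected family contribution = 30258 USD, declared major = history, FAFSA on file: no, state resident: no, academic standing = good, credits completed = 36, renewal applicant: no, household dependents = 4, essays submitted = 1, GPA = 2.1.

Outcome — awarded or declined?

Declined

Atomic conditions:
  leadership role held: yes → true
  NOT enrolled full-time: yes → false
  household dependents ≥ 7: 4 ≥ 7 is false
  renewal applicant: no → false
  FAFSA on file: no → false
  GPA ≥ 3.31: 2.1 ≥ 3.31 is false
  state resident: no → false
  expected family contribution > 37037 USD: 30258 > 37037 is false
  credits completed > 121: 36 > 121 is false
  essays submitted ≤ 0: 1 ≤ 0 is false
  declared major ∈ {biology, education, history}: history is in the set → true
  credits completed > 48: 36 > 48 is false
  academic standing ∈ {good, warning}: good is in the set → true
  GPA ≤ 2.15: 2.1 ≤ 2.15 is true
  NOT FAFSA on file: no → true
  GPA between 1.83 and 2.43: 2.1 in [1.83, 2.43] is true
  NOT leadership role held: yes → false
  expected family contribution > 55341 USD: 30258 > 55341 is false
  essays submitted ≤ 1: 1 ≤ 1 is true
  household dependents ≥ 5: 4 ≥ 5 is false
Combine:
[1.1.1.3] false OR false = false
[1.1.1] true OR false OR false = true
[1.1.2.1] false AND false AND false AND false = false
[1.1.2] NOT false = true
[1.1] true OR true = true
[1.2.1.1.1.1] exactly-one(false, false) = false
[1.2.1.1.1] NOT false = true
[1.2.1.1.2] true OR false = true
[1.2.1.1] true AND true = true
[1.2.1.2.1] true AND true = true
[1.2.1.2.2] true OR false OR true = true
[1.2.1.2] true OR true = true
[1.2.1] true AND true = true
[1.2] NOT true = false
[1.3] false → false (antecedent false ⇒ implication holds) = true
[1] true AND false AND true = false
[2] exactly-one(true, false) = true
[root] false AND true = false
Overall: false → declined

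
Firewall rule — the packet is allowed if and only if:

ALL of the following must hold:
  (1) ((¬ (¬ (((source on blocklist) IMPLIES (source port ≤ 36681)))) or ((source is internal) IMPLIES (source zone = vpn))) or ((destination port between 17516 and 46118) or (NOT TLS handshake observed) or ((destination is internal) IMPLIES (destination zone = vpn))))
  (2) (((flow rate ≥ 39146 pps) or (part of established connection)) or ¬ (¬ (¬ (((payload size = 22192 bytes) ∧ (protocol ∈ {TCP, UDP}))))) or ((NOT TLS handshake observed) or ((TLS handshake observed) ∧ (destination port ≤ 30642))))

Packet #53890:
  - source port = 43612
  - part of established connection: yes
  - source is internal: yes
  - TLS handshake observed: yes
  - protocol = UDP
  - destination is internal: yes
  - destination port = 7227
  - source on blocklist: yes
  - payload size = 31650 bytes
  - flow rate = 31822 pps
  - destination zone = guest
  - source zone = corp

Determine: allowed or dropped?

Atomic conditions:
  source on blocklist: yes → true
  source port ≤ 36681: 43612 ≤ 36681 is false
  source is internal: yes → true
  source zone = vpn: corp == vpn is false
  destination port between 17516 and 46118: 7227 in [17516, 46118] is false
  NOT TLS handshake observed: yes → false
  destination is internal: yes → true
  destination zone = vpn: guest == vpn is false
  flow rate ≥ 39146 pps: 31822 ≥ 39146 is false
  part of established connection: yes → true
  payload size = 22192 bytes: 31650 == 22192 is false
  protocol ∈ {TCP, UDP}: UDP is in the set → true
  TLS handshake observed: yes → true
  destination port ≤ 30642: 7227 ≤ 30642 is true
Combine:
[1.1.1.1.1] true → false = false
[1.1.1.1] NOT false = true
[1.1.1] NOT true = false
[1.1.2] true → false = false
[1.1] false OR false = false
[1.2.3] true → false = false
[1.2] false OR false OR false = false
[1] false OR false = false
[2.1] false OR true = true
[2.2.1.1.1] false AND true = false
[2.2.1.1] NOT false = true
[2.2.1] NOT true = false
[2.2] NOT false = true
[2.3.2] true AND true = true
[2.3] false OR true = true
[2] true OR true OR true = true
[root] false AND true = false
Overall: false → dropped

Dropped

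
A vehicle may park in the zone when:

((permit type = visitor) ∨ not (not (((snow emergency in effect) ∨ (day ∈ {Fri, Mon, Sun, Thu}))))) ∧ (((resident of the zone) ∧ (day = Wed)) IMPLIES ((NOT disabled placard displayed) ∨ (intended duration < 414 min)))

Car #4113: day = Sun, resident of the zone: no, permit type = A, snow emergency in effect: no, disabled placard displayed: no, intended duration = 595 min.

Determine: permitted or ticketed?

Permitted

Atomic conditions:
  permit type = visitor: A == visitor is false
  snow emergency in effect: no → false
  day ∈ {Fri, Mon, Sun, Thu}: Sun is in the set → true
  resident of the zone: no → false
  day = Wed: Sun == Wed is false
  NOT disabled placard displayed: no → true
  intended duration < 414 min: 595 < 414 is false
Combine:
[1.2.1.1] false OR true = true
[1.2.1] NOT true = false
[1.2] NOT false = true
[1] false OR true = true
[2.1] false AND false = false
[2.2] true OR false = true
[2] false → true (antecedent false ⇒ implication holds) = true
[root] true AND true = true
Overall: true → permitted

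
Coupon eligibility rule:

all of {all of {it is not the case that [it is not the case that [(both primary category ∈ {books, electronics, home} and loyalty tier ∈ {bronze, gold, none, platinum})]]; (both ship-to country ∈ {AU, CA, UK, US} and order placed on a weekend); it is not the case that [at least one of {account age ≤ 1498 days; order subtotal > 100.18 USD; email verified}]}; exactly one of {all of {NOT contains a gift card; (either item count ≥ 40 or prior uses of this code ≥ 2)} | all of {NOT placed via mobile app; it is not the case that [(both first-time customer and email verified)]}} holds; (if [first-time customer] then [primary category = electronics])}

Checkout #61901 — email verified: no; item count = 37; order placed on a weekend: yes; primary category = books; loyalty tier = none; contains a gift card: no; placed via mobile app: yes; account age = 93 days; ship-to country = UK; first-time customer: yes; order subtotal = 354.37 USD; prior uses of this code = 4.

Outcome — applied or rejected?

Atomic conditions:
  primary category ∈ {books, electronics, home}: books is in the set → true
  loyalty tier ∈ {bronze, gold, none, platinum}: none is in the set → true
  ship-to country ∈ {AU, CA, UK, US}: UK is in the set → true
  order placed on a weekend: yes → true
  account age ≤ 1498 days: 93 ≤ 1498 is true
  order subtotal > 100.18 USD: 354.37 > 100.18 is true
  email verified: no → false
  NOT contains a gift card: no → true
  item count ≥ 40: 37 ≥ 40 is false
  prior uses of this code ≥ 2: 4 ≥ 2 is true
  NOT placed via mobile app: yes → false
  first-time customer: yes → true
  primary category = electronics: books == electronics is false
Combine:
[1.1.1.1] true AND true = true
[1.1.1] NOT true = false
[1.1] NOT false = true
[1.2] true AND true = true
[1.3.1] true OR true OR false = true
[1.3] NOT true = false
[1] true AND true AND false = false
[2.1.2] false OR true = true
[2.1] true AND true = true
[2.2.2.1] true AND false = false
[2.2.2] NOT false = true
[2.2] false AND true = false
[2] exactly-one(true, false) = true
[3] true → false = false
[root] false AND true AND false = false
Overall: false → rejected

Rejected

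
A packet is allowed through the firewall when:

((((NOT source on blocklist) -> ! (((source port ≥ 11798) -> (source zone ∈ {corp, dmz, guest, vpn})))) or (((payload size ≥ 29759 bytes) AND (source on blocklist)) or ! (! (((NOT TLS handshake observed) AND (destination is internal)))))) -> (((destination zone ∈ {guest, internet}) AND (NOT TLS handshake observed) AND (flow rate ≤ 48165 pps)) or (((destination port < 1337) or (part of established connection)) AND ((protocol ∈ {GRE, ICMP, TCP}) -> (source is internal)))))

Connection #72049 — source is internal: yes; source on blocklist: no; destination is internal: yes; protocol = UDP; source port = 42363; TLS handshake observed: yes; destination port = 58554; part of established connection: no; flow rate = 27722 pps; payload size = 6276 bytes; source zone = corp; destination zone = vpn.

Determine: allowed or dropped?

Atomic conditions:
  NOT source on blocklist: no → true
  source port ≥ 11798: 42363 ≥ 11798 is true
  source zone ∈ {corp, dmz, guest, vpn}: corp is in the set → true
  payload size ≥ 29759 bytes: 6276 ≥ 29759 is false
  source on blocklist: no → false
  NOT TLS handshake observed: yes → false
  destination is internal: yes → true
  destination zone ∈ {guest, internet}: vpn is not in the set → false
  flow rate ≤ 48165 pps: 27722 ≤ 48165 is true
  destination port < 1337: 58554 < 1337 is false
  part of established connection: no → false
  protocol ∈ {GRE, ICMP, TCP}: UDP is not in the set → false
  source is internal: yes → true
Combine:
[1.1.2.1] true → true = true
[1.1.2] NOT true = false
[1.1] true → false = false
[1.2.1] false AND false = false
[1.2.2.1.1] false AND true = false
[1.2.2.1] NOT false = true
[1.2.2] NOT true = false
[1.2] false OR false = false
[1] false OR false = false
[2.1] false AND false AND true = false
[2.2.1] false OR false = false
[2.2.2] false → true (antecedent false ⇒ implication holds) = true
[2.2] false AND true = false
[2] false OR false = false
[root] false → false (antecedent false ⇒ implication holds) = true
Overall: true → allowed

Allowed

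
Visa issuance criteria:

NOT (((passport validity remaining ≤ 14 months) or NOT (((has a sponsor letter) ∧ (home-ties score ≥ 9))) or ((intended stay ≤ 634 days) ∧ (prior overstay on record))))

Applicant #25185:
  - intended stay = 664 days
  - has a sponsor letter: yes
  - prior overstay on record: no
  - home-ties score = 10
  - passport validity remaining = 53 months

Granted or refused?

Atomic conditions:
  passport validity remaining ≤ 14 months: 53 ≤ 14 is false
  has a sponsor letter: yes → true
  home-ties score ≥ 9: 10 ≥ 9 is true
  intended stay ≤ 634 days: 664 ≤ 634 is false
  prior overstay on record: no → false
Combine:
[1.2.1] true AND true = true
[1.2] NOT true = false
[1.3] false AND false = false
[1] false OR false OR false = false
[root] NOT false = true
Overall: true → granted

Granted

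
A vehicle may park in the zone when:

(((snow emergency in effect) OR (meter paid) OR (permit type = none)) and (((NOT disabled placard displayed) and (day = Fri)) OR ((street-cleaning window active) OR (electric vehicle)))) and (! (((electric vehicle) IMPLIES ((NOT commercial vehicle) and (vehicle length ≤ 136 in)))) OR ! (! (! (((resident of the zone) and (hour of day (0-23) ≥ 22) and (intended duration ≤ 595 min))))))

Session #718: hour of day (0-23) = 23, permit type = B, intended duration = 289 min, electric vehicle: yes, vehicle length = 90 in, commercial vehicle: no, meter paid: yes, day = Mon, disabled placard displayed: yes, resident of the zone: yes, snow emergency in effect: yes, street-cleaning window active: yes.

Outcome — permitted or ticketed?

Atomic conditions:
  snow emergency in effect: yes → true
  meter paid: yes → true
  permit type = none: B == none is false
  NOT disabled placard displayed: yes → false
  day = Fri: Mon == Fri is false
  street-cleaning window active: yes → true
  electric vehicle: yes → true
  NOT commercial vehicle: no → true
  vehicle length ≤ 136 in: 90 ≤ 136 is true
  resident of the zone: yes → true
  hour of day (0-23) ≥ 22: 23 ≥ 22 is true
  intended duration ≤ 595 min: 289 ≤ 595 is true
Combine:
[1.1] true OR true OR false = true
[1.2.1] false AND false = false
[1.2.2] true OR true = true
[1.2] false OR true = true
[1] true AND true = true
[2.1.1.2] true AND true = true
[2.1.1] true → true = true
[2.1] NOT true = false
[2.2.1.1.1] true AND true AND true = true
[2.2.1.1] NOT true = false
[2.2.1] NOT false = true
[2.2] NOT true = false
[2] false OR false = false
[root] true AND false = false
Overall: false → ticketed

Ticketed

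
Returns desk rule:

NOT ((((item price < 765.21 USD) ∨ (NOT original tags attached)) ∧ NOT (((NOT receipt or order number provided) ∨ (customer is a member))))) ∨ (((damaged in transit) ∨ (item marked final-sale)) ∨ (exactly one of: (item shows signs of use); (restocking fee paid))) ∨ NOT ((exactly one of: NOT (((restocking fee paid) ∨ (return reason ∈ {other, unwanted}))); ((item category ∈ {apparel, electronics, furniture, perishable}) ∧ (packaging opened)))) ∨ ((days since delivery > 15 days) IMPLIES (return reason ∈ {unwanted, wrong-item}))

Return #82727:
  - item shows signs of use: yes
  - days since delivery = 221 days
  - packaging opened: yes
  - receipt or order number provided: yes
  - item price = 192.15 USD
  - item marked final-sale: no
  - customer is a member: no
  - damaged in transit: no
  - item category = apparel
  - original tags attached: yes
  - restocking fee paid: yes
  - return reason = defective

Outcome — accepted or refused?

Refused

Atomic conditions:
  item price < 765.21 USD: 192.15 < 765.21 is true
  NOT original tags attached: yes → false
  NOT receipt or order number provided: yes → false
  customer is a member: no → false
  damaged in transit: no → false
  item marked final-sale: no → false
  item shows signs of use: yes → true
  restocking fee paid: yes → true
  return reason ∈ {other, unwanted}: defective is not in the set → false
  item category ∈ {apparel, electronics, furniture, perishable}: apparel is in the set → true
  packaging opened: yes → true
  days since delivery > 15 days: 221 > 15 is true
  return reason ∈ {unwanted, wrong-item}: defective is not in the set → false
Combine:
[1.1.1] true OR false = true
[1.1.2.1] false OR false = false
[1.1.2] NOT false = true
[1.1] true AND true = true
[1] NOT true = false
[2.1] false OR false = false
[2.2] exactly-one(true, true) = false
[2] false OR false = false
[3.1.1.1] true OR false = true
[3.1.1] NOT true = false
[3.1.2] true AND true = true
[3.1] exactly-one(false, true) = true
[3] NOT true = false
[4] true → false = false
[root] false OR false OR false OR false = false
Overall: false → refused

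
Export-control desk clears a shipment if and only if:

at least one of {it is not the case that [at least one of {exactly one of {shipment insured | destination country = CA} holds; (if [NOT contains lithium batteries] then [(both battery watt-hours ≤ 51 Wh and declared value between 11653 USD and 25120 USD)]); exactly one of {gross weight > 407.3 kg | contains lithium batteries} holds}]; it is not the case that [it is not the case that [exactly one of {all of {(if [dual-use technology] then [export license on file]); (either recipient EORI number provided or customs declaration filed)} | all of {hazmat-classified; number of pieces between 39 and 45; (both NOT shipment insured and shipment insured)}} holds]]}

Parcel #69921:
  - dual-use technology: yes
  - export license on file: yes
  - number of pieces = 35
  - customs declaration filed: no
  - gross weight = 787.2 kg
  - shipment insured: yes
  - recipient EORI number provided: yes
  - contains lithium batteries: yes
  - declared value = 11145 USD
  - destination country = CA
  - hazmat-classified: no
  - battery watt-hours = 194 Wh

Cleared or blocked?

Atomic conditions:
  shipment insured: yes → true
  destination country = CA: CA == CA is true
  NOT contains lithium batteries: yes → false
  battery watt-hours ≤ 51 Wh: 194 ≤ 51 is false
  declared value between 11653 USD and 25120 USD: 11145 in [11653, 25120] is false
  gross weight > 407.3 kg: 787.2 > 407.3 is true
  contains lithium batteries: yes → true
  dual-use technology: yes → true
  export license on file: yes → true
  recipient EORI number provided: yes → true
  customs declaration filed: no → false
  hazmat-classified: no → false
  number of pieces between 39 and 45: 35 in [39, 45] is false
  NOT shipment insured: yes → false
Combine:
[1.1.1] exactly-one(true, true) = false
[1.1.2.2] false AND false = false
[1.1.2] false → false (antecedent false ⇒ implication holds) = true
[1.1.3] exactly-one(true, true) = false
[1.1] false OR true OR false = true
[1] NOT true = false
[2.1.1.1.1] true → true = true
[2.1.1.1.2] true OR false = true
[2.1.1.1] true AND true = true
[2.1.1.2.3] false AND true = false
[2.1.1.2] false AND false AND false = false
[2.1.1] exactly-one(true, false) = true
[2.1] NOT true = false
[2] NOT false = true
[root] false OR true = true
Overall: true → cleared

Cleared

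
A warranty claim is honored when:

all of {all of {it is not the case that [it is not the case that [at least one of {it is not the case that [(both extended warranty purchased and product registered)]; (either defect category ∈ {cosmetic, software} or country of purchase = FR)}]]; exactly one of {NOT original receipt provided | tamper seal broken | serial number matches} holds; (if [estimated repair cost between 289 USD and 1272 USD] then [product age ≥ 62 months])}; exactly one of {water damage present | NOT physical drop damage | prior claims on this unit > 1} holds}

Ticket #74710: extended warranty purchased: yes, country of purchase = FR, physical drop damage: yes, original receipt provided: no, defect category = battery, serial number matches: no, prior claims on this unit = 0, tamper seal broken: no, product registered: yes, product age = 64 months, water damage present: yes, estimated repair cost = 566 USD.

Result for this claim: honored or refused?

Honored

Atomic conditions:
  extended warranty purchased: yes → true
  product registered: yes → true
  defect category ∈ {cosmetic, software}: battery is not in the set → false
  country of purchase = FR: FR == FR is true
  NOT original receipt provided: no → true
  tamper seal broken: no → false
  serial number matches: no → false
  estimated repair cost between 289 USD and 1272 USD: 566 in [289, 1272] is true
  product age ≥ 62 months: 64 ≥ 62 is true
  water damage present: yes → true
  NOT physical drop damage: yes → false
  prior claims on this unit > 1: 0 > 1 is false
Combine:
[1.1.1.1.1.1] true AND true = true
[1.1.1.1.1] NOT true = false
[1.1.1.1.2] false OR true = true
[1.1.1.1] false OR true = true
[1.1.1] NOT true = false
[1.1] NOT false = true
[1.2] exactly-one(true, false, false) = true
[1.3] true → true = true
[1] true AND true AND true = true
[2] exactly-one(true, false, false) = true
[root] true AND true = true
Overall: true → honored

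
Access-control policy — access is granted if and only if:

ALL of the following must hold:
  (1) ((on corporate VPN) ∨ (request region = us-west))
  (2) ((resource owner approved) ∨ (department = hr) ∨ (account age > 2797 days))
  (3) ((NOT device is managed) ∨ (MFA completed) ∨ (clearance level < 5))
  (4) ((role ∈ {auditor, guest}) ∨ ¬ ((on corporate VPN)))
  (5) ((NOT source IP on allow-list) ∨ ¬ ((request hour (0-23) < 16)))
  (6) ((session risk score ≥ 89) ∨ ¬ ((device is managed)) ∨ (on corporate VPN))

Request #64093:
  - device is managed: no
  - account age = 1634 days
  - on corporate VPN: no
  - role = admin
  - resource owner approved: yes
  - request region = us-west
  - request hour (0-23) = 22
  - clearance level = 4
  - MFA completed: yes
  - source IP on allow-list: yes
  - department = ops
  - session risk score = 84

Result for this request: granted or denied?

Granted

Atomic conditions:
  on corporate VPN: no → false
  request region = us-west: us-west == us-west is true
  resource owner approved: yes → true
  department = hr: ops == hr is false
  account age > 2797 days: 1634 > 2797 is false
  NOT device is managed: no → true
  MFA completed: yes → true
  clearance level < 5: 4 < 5 is true
  role ∈ {auditor, guest}: admin is not in the set → false
  NOT source IP on allow-list: yes → false
  request hour (0-23) < 16: 22 < 16 is false
  session risk score ≥ 89: 84 ≥ 89 is false
  device is managed: no → false
Combine:
[1] false OR true = true
[2] true OR false OR false = true
[3] true OR true OR true = true
[4.2] NOT false = true
[4] false OR true = true
[5.2] NOT false = true
[5] false OR true = true
[6.2] NOT false = true
[6] false OR true OR false = true
[root] true AND true AND true AND true AND true AND true = true
Overall: true → granted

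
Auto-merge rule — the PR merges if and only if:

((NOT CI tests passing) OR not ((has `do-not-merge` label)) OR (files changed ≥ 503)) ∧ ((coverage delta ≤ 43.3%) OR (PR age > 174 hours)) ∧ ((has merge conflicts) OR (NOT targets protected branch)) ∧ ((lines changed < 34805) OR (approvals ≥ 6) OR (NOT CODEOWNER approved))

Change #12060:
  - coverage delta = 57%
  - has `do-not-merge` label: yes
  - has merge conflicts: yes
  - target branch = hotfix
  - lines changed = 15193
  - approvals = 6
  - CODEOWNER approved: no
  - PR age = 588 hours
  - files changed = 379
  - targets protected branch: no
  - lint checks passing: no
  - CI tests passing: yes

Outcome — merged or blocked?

Blocked

Atomic conditions:
  NOT CI tests passing: yes → false
  has `do-not-merge` label: yes → true
  files changed ≥ 503: 379 ≥ 503 is false
  coverage delta ≤ 43.3%: 57 ≤ 43.3 is false
  PR age > 174 hours: 588 > 174 is true
  has merge conflicts: yes → true
  NOT targets protected branch: no → true
  lines changed < 34805: 15193 < 34805 is true
  approvals ≥ 6: 6 ≥ 6 is true
  NOT CODEOWNER approved: no → true
Combine:
[1.2] NOT true = false
[1] false OR false OR false = false
[2] false OR true = true
[3] true OR true = true
[4] true OR true OR true = true
[root] false AND true AND true AND true = false
Overall: false → blocked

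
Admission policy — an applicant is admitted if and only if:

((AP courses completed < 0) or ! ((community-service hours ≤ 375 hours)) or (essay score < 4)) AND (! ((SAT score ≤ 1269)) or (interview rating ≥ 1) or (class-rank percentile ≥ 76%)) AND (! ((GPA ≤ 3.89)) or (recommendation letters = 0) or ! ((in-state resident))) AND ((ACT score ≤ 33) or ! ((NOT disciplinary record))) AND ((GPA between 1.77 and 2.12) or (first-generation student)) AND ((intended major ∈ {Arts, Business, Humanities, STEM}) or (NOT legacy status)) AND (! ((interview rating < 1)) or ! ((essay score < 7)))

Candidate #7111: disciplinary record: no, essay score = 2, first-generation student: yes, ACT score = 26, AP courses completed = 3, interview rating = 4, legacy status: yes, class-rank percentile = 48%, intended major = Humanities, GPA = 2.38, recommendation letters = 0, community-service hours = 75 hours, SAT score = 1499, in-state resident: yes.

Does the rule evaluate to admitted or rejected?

Atomic conditions:
  AP courses completed < 0: 3 < 0 is false
  community-service hours ≤ 375 hours: 75 ≤ 375 is true
  essay score < 4: 2 < 4 is true
  SAT score ≤ 1269: 1499 ≤ 1269 is false
  interview rating ≥ 1: 4 ≥ 1 is true
  class-rank percentile ≥ 76%: 48 ≥ 76 is false
  GPA ≤ 3.89: 2.38 ≤ 3.89 is true
  recommendation letters = 0: 0 == 0 is true
  in-state resident: yes → true
  ACT score ≤ 33: 26 ≤ 33 is true
  NOT disciplinary record: no → true
  GPA between 1.77 and 2.12: 2.38 in [1.77, 2.12] is false
  first-generation student: yes → true
  intended major ∈ {Arts, Business, Humanities, STEM}: Humanities is in the set → true
  NOT legacy status: yes → false
  interview rating < 1: 4 < 1 is false
  essay score < 7: 2 < 7 is true
Combine:
[1.2] NOT true = false
[1] false OR false OR true = true
[2.1] NOT false = true
[2] true OR true OR false = true
[3.1] NOT true = false
[3.3] NOT true = false
[3] false OR true OR false = true
[4.2] NOT true = false
[4] true OR false = true
[5] false OR true = true
[6] true OR false = true
[7.1] NOT false = true
[7.2] NOT true = false
[7] true OR false = true
[root] true AND true AND true AND true AND true AND true AND true = true
Overall: true → admitted

Admitted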